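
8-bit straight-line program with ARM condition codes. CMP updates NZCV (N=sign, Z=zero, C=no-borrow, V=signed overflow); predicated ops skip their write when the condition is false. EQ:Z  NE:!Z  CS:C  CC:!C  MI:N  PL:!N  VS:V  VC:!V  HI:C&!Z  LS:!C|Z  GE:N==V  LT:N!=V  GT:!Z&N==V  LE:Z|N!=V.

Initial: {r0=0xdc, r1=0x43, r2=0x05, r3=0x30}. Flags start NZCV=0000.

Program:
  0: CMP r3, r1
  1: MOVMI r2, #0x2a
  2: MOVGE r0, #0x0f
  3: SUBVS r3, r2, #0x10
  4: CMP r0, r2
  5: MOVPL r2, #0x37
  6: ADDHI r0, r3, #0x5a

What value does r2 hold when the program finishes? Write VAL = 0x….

[0] flags=1000 → (cmp)
[1] flags=1000 MI?T → r2=0x2a
[2] flags=1000 GE?F → skip
[3] flags=1000 VS?F → skip
[4] flags=1010 → (cmp)
[5] flags=1010 PL?F → skip
[6] flags=1010 HI?T → r0=0x8a

VAL = 0x2a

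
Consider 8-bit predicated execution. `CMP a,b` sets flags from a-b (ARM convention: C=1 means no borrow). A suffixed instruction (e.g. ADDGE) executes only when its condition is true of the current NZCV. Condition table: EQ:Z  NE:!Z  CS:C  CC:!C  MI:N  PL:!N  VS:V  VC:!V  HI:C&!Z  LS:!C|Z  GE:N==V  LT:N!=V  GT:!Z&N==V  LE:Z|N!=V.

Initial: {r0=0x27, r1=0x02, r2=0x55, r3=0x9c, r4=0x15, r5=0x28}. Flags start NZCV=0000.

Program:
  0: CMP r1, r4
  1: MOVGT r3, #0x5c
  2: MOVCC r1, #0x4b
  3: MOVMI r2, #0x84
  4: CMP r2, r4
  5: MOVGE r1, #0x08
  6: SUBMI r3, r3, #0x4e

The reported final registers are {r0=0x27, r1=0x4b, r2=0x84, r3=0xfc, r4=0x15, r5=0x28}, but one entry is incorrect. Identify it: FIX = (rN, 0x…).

0: ✓ CMP  NZCV=1000
1: · MOVGT
2: ✓ MOVCC  r1←0x4b
3: ✓ MOVMI  r2←0x84
4: ✓ CMP  NZCV=0011
5: · MOVGE
6: · SUBMI

FIX = (r3, 0x9c)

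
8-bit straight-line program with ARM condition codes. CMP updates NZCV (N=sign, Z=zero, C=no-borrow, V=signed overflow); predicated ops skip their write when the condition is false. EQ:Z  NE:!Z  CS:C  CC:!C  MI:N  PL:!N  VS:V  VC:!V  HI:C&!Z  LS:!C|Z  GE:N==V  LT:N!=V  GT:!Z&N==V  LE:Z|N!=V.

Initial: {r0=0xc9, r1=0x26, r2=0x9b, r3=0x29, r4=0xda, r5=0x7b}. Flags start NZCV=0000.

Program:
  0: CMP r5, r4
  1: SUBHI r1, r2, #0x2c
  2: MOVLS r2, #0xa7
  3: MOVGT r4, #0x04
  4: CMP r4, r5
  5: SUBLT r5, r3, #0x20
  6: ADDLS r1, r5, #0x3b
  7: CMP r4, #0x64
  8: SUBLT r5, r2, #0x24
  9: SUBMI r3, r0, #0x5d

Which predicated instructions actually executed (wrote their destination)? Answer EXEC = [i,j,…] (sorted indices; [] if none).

EXEC = [2,3,5,6,8,9]

0: ✓ CMP  NZCV=1001
1: · SUBHI
2: ✓ MOVLS  r2←0xa7
3: ✓ MOVGT  r4←0x04
4: ✓ CMP  NZCV=1000
5: ✓ SUBLT  r5←0x09
6: ✓ ADDLS  r1←0x44
7: ✓ CMP  NZCV=1000
8: ✓ SUBLT  r5←0x83
9: ✓ SUBMI  r3←0x6c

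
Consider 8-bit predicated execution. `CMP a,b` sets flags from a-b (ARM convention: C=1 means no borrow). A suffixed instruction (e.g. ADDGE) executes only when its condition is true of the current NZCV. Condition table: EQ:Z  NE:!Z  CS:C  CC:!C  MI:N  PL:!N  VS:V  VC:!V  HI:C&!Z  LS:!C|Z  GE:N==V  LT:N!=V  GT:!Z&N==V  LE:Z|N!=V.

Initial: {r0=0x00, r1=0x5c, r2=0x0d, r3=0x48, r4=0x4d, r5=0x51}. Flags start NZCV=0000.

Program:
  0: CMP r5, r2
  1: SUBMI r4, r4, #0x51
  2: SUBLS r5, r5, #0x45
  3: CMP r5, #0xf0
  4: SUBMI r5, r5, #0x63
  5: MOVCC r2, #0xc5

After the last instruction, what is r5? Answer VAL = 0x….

VAL = 0x51

0: ✓ CMP  NZCV=0010
1: · SUBMI
2: · SUBLS
3: ✓ CMP  NZCV=0000
4: · SUBMI
5: ✓ MOVCC  r2←0xc5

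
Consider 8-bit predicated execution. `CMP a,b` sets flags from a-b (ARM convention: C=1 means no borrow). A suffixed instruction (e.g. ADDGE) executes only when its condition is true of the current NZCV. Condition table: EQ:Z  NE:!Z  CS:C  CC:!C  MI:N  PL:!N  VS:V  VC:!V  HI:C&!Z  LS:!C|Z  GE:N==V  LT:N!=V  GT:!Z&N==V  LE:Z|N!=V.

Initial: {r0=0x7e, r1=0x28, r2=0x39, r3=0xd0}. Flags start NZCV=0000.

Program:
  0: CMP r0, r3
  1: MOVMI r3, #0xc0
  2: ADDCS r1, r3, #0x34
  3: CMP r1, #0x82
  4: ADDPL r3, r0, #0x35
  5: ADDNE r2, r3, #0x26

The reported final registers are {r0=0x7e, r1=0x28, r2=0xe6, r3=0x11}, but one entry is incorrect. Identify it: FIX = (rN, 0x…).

FIX = (r3, 0xc0)

0: ✓ CMP  NZCV=1001
1: ✓ MOVMI  r3←0xc0
2: · ADDCS
3: ✓ CMP  NZCV=1001
4: · ADDPL
5: ✓ ADDNE  r2←0xe6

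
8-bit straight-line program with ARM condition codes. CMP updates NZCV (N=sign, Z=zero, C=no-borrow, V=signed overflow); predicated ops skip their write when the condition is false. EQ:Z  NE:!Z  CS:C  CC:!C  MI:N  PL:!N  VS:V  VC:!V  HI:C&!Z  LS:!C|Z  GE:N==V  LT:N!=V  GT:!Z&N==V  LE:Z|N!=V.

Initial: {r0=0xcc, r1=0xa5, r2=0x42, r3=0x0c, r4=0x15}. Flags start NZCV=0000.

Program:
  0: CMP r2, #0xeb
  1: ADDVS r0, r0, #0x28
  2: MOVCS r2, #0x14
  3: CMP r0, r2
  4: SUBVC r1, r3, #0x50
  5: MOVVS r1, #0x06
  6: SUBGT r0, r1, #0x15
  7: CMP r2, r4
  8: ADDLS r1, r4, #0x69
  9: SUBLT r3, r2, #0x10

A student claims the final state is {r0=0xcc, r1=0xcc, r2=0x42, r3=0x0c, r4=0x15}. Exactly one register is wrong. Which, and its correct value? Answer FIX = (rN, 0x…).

FIX = (r1, 0xbc)

[0] flags=0000 → (cmp)
[1] flags=0000 VS?F → skip
[2] flags=0000 CS?F → skip
[3] flags=1010 → (cmp)
[4] flags=1010 VC?T → r1=0xbc
[5] flags=1010 VS?F → skip
[6] flags=1010 GT?F → skip
[7] flags=0010 → (cmp)
[8] flags=0010 LS?F → skip
[9] flags=0010 LT?F → skip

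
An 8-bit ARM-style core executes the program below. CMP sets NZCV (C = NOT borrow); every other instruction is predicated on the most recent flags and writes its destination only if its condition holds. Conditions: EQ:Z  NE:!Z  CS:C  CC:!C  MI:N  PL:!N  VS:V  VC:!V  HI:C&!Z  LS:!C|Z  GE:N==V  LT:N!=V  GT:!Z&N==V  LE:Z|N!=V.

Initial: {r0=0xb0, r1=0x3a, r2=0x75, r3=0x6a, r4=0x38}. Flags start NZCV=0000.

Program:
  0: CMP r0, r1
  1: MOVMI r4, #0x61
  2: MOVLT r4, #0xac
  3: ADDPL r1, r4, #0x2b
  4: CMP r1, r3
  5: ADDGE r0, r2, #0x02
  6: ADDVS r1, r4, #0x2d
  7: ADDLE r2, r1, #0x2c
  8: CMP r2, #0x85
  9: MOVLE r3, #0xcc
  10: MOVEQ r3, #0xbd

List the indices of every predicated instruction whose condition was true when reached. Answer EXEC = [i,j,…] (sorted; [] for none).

EXEC = [2,3,6,7]

[0] flags=0011 → (cmp)
[1] flags=0011 MI?F → skip
[2] flags=0011 LT?T → r4=0xac
[3] flags=0011 PL?T → r1=0xd7
[4] flags=0011 → (cmp)
[5] flags=0011 GE?F → skip
[6] flags=0011 VS?T → r1=0xd9
[7] flags=0011 LE?T → r2=0x05
[8] flags=1001 → (cmp)
[9] flags=1001 LE?F → skip
[10] flags=1001 EQ?F → skip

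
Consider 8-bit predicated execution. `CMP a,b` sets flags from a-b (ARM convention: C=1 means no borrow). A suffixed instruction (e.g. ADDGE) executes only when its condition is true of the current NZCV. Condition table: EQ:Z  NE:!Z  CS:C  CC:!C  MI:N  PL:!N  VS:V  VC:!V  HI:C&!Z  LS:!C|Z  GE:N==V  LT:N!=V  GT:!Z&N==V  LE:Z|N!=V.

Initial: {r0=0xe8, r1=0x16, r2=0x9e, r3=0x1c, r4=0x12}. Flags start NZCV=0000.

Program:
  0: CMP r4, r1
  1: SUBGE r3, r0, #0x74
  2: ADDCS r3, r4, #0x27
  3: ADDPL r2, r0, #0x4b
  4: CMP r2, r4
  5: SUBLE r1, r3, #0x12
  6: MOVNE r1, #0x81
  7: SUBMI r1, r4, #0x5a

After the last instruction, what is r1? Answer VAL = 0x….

[0] flags=1000 → (cmp)
[1] flags=1000 GE?F → skip
[2] flags=1000 CS?F → skip
[3] flags=1000 PL?F → skip
[4] flags=1010 → (cmp)
[5] flags=1010 LE?T → r1=0x0a
[6] flags=1010 NE?T → r1=0x81
[7] flags=1010 MI?T → r1=0xb8

VAL = 0xb8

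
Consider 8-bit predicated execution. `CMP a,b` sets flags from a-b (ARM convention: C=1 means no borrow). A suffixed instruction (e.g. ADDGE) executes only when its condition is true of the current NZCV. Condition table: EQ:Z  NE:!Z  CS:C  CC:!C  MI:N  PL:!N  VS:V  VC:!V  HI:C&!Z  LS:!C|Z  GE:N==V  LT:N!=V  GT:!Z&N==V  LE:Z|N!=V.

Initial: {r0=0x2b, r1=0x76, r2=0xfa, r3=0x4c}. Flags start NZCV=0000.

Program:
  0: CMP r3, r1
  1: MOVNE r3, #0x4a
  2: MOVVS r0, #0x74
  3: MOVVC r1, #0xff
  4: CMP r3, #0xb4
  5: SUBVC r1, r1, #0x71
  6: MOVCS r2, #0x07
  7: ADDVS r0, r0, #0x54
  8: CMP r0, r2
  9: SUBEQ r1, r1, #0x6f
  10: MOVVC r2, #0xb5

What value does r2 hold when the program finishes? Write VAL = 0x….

[0] flags=1000 → (cmp)
[1] flags=1000 NE?T → r3=0x4a
[2] flags=1000 VS?F → skip
[3] flags=1000 VC?T → r1=0xff
[4] flags=1001 → (cmp)
[5] flags=1001 VC?F → skip
[6] flags=1001 CS?F → skip
[7] flags=1001 VS?T → r0=0x7f
[8] flags=1001 → (cmp)
[9] flags=1001 EQ?F → skip
[10] flags=1001 VC?F → skip

VAL = 0xfa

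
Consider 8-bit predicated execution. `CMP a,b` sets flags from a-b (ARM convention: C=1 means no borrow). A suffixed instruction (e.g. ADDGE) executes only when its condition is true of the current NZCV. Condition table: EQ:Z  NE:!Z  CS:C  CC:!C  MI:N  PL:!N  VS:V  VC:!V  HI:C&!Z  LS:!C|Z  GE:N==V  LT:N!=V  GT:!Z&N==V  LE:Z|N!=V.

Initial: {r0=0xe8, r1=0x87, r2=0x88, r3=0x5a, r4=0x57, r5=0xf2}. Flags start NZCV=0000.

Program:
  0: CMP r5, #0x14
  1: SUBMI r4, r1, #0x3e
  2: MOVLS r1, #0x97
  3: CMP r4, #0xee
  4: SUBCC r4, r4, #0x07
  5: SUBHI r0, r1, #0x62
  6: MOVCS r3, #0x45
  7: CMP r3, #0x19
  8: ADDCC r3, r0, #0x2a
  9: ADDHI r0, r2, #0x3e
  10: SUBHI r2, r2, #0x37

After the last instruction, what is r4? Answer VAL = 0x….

VAL = 0x42

[0] flags=1010 → (cmp)
[1] flags=1010 MI?T → r4=0x49
[2] flags=1010 LS?F → skip
[3] flags=0000 → (cmp)
[4] flags=0000 CC?T → r4=0x42
[5] flags=0000 HI?F → skip
[6] flags=0000 CS?F → skip
[7] flags=0010 → (cmp)
[8] flags=0010 CC?F → skip
[9] flags=0010 HI?T → r0=0xc6
[10] flags=0010 HI?T → r2=0x51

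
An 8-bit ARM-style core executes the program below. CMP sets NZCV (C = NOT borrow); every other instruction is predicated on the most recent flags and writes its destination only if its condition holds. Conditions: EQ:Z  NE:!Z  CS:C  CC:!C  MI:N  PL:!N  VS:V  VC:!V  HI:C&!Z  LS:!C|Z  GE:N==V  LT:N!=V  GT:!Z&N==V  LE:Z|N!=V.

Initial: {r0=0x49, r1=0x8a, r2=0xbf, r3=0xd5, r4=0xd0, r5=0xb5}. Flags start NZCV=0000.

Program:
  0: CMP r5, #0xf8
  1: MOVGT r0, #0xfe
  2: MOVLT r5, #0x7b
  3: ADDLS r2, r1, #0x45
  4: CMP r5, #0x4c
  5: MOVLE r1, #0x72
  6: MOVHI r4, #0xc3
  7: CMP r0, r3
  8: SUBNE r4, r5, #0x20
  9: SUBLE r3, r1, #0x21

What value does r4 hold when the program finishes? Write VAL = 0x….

0: ✓ CMP  NZCV=1000
1: · MOVGT
2: ✓ MOVLT  r5←0x7b
3: ✓ ADDLS  r2←0xcf
4: ✓ CMP  NZCV=0010
5: · MOVLE
6: ✓ MOVHI  r4←0xc3
7: ✓ CMP  NZCV=0000
8: ✓ SUBNE  r4←0x5b
9: · SUBLE

VAL = 0x5b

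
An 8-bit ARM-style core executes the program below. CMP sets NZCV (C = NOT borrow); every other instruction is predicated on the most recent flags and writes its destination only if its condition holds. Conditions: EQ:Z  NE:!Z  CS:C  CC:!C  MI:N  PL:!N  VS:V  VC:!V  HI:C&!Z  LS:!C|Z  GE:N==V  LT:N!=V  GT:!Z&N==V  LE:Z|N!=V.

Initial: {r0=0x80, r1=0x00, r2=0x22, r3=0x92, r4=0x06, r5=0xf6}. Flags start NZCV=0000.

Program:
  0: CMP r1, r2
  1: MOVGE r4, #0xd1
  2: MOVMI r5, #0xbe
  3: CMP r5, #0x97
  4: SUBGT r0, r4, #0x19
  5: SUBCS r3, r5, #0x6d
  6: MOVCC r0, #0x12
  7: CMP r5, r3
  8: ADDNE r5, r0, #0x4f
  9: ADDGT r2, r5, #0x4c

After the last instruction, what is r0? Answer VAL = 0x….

VAL = 0xed

[0] flags=1000 → (cmp)
[1] flags=1000 GE?F → skip
[2] flags=1000 MI?T → r5=0xbe
[3] flags=0010 → (cmp)
[4] flags=0010 GT?T → r0=0xed
[5] flags=0010 CS?T → r3=0x51
[6] flags=0010 CC?F → skip
[7] flags=0011 → (cmp)
[8] flags=0011 NE?T → r5=0x3c
[9] flags=0011 GT?F → skip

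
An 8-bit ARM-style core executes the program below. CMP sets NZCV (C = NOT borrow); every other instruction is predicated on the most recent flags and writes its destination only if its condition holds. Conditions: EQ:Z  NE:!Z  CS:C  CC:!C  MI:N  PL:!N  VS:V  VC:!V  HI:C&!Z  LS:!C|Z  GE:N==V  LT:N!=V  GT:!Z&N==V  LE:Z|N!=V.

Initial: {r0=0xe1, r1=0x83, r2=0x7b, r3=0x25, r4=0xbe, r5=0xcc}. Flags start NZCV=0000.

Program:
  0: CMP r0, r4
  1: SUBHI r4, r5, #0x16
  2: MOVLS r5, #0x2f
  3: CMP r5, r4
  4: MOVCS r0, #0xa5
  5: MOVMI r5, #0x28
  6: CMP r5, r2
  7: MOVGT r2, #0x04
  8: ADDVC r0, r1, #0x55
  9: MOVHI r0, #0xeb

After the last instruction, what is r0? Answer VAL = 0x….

[0] flags=0010 → (cmp)
[1] flags=0010 HI?T → r4=0xb6
[2] flags=0010 LS?F → skip
[3] flags=0010 → (cmp)
[4] flags=0010 CS?T → r0=0xa5
[5] flags=0010 MI?F → skip
[6] flags=0011 → (cmp)
[7] flags=0011 GT?F → skip
[8] flags=0011 VC?F → skip
[9] flags=0011 HI?T → r0=0xeb

VAL = 0xeb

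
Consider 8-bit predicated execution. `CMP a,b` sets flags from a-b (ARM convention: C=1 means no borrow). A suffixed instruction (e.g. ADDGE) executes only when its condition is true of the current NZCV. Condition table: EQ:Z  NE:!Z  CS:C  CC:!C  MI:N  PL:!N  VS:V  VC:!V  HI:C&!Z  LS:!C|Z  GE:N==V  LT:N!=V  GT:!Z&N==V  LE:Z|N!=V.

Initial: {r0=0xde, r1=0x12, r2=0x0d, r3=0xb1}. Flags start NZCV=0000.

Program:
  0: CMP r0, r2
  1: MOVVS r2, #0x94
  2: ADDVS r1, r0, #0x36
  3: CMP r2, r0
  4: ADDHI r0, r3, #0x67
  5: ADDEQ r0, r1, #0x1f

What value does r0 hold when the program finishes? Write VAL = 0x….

[0] flags=1010 → (cmp)
[1] flags=1010 VS?F → skip
[2] flags=1010 VS?F → skip
[3] flags=0000 → (cmp)
[4] flags=0000 HI?F → skip
[5] flags=0000 EQ?F → skip

VAL = 0xde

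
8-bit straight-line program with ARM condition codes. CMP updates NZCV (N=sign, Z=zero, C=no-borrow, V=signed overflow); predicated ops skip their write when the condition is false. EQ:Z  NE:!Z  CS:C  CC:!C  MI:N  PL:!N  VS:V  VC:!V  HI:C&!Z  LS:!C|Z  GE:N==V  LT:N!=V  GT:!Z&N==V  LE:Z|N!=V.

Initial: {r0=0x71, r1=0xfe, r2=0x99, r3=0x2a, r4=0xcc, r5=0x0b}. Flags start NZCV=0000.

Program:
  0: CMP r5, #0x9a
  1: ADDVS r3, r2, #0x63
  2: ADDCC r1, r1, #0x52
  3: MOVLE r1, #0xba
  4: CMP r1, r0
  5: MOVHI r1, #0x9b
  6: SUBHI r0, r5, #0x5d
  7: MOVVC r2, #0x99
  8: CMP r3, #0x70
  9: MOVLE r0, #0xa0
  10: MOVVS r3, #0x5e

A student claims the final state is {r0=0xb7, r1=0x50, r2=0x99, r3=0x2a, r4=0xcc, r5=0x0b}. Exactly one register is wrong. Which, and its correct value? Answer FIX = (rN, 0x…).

0: ✓ CMP  NZCV=0000
1: · ADDVS
2: ✓ ADDCC  r1←0x50
3: · MOVLE
4: ✓ CMP  NZCV=1000
5: · MOVHI
6: · SUBHI
7: ✓ MOVVC  r2←0x99
8: ✓ CMP  NZCV=1000
9: ✓ MOVLE  r0←0xa0
10: · MOVVS

FIX = (r0, 0xa0)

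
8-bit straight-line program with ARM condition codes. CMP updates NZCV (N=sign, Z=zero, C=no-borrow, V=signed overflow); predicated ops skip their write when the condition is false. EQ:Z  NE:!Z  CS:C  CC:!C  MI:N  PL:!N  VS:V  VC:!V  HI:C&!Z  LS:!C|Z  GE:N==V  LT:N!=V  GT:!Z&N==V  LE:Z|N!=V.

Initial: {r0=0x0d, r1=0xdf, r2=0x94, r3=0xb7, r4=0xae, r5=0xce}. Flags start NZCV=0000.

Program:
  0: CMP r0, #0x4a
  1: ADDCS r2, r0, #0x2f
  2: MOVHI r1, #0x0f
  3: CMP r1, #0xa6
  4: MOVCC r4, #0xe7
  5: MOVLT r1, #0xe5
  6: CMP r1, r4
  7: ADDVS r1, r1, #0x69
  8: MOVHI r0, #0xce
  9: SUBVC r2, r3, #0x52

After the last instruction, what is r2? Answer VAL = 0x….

0: ✓ CMP  NZCV=1000
1: · ADDCS
2: · MOVHI
3: ✓ CMP  NZCV=0010
4: · MOVCC
5: · MOVLT
6: ✓ CMP  NZCV=0010
7: · ADDVS
8: ✓ MOVHI  r0←0xce
9: ✓ SUBVC  r2←0x65

VAL = 0x65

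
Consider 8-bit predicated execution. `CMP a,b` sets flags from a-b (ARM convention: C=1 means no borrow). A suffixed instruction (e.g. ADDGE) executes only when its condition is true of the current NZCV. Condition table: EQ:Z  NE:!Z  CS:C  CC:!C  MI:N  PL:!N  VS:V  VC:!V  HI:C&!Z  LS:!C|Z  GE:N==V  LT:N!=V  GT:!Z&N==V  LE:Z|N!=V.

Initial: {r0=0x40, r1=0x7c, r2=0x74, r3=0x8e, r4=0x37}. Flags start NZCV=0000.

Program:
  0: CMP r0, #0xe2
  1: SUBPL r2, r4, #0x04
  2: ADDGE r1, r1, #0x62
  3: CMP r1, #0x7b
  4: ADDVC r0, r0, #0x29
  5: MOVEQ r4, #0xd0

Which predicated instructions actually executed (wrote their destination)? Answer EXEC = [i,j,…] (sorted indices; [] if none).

EXEC = [1,2]

[0] flags=0000 → (cmp)
[1] flags=0000 PL?T → r2=0x33
[2] flags=0000 GE?T → r1=0xde
[3] flags=0011 → (cmp)
[4] flags=0011 VC?F → skip
[5] flags=0011 EQ?F → skip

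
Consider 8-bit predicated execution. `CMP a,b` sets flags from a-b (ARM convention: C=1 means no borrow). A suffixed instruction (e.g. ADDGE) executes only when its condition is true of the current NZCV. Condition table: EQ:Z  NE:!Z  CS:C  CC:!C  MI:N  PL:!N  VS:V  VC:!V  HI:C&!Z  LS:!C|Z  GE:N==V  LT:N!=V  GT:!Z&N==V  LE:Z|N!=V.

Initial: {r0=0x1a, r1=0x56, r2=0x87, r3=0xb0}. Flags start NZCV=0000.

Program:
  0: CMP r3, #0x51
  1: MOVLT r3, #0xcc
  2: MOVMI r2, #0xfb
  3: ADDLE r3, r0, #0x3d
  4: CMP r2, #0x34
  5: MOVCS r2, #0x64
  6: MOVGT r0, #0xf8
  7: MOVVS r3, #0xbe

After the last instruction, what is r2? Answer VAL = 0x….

0: ✓ CMP  NZCV=0011
1: ✓ MOVLT  r3←0xcc
2: · MOVMI
3: ✓ ADDLE  r3←0x57
4: ✓ CMP  NZCV=0011
5: ✓ MOVCS  r2←0x64
6: · MOVGT
7: ✓ MOVVS  r3←0xbe

VAL = 0x64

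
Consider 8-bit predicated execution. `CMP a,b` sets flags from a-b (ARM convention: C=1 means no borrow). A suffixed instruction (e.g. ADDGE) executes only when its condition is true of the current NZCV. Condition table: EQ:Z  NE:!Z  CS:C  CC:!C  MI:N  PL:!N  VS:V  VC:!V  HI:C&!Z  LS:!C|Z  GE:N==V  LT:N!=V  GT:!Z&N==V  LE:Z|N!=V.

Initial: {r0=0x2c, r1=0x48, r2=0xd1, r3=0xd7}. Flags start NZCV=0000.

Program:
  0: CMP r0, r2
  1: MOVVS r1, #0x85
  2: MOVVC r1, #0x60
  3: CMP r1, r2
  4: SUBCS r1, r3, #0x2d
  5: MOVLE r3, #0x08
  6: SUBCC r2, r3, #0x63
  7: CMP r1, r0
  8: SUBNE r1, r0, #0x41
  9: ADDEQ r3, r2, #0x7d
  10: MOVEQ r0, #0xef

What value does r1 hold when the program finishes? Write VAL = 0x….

[0] flags=0000 → (cmp)
[1] flags=0000 VS?F → skip
[2] flags=0000 VC?T → r1=0x60
[3] flags=1001 → (cmp)
[4] flags=1001 CS?F → skip
[5] flags=1001 LE?F → skip
[6] flags=1001 CC?T → r2=0x74
[7] flags=0010 → (cmp)
[8] flags=0010 NE?T → r1=0xeb
[9] flags=0010 EQ?F → skip
[10] flags=0010 EQ?F → skip

VAL = 0xeb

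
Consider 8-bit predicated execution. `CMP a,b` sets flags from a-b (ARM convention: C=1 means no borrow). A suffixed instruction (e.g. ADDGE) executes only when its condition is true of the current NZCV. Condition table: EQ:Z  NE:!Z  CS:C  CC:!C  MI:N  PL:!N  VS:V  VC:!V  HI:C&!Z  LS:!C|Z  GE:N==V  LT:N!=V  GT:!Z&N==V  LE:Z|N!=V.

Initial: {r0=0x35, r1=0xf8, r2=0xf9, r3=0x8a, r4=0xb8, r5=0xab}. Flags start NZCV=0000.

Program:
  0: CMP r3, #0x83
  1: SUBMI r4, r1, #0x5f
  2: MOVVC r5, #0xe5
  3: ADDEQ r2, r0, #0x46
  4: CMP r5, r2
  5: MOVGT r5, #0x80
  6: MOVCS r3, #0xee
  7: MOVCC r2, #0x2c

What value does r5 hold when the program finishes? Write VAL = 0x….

0: ✓ CMP  NZCV=0010
1: · SUBMI
2: ✓ MOVVC  r5←0xe5
3: · ADDEQ
4: ✓ CMP  NZCV=1000
5: · MOVGT
6: · MOVCS
7: ✓ MOVCC  r2←0x2c

VAL = 0xe5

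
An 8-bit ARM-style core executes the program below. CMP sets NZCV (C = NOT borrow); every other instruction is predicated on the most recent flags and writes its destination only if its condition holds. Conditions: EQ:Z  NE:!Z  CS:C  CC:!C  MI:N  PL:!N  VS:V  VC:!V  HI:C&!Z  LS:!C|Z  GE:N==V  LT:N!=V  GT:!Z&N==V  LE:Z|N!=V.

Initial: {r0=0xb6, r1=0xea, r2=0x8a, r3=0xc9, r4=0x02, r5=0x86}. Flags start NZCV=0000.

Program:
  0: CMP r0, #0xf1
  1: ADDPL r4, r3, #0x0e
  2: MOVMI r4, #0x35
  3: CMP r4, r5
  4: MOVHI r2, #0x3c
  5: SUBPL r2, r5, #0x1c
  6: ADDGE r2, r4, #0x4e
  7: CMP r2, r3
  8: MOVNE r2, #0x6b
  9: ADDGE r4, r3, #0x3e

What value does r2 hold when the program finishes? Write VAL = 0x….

0: ✓ CMP  NZCV=1000
1: · ADDPL
2: ✓ MOVMI  r4←0x35
3: ✓ CMP  NZCV=1001
4: · MOVHI
5: · SUBPL
6: ✓ ADDGE  r2←0x83
7: ✓ CMP  NZCV=1000
8: ✓ MOVNE  r2←0x6b
9: · ADDGE

VAL = 0x6b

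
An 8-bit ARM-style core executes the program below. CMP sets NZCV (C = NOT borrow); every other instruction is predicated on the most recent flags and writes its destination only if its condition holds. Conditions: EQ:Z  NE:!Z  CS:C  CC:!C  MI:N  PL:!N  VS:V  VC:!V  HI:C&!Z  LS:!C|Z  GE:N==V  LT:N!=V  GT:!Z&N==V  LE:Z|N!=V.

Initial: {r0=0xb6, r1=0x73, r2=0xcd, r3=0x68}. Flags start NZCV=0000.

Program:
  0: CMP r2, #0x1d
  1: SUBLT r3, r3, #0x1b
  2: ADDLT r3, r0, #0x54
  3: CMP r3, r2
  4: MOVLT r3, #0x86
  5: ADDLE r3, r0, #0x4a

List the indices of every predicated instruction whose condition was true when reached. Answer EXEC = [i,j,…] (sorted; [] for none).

0: ✓ CMP  NZCV=1010
1: ✓ SUBLT  r3←0x4d
2: ✓ ADDLT  r3←0x0a
3: ✓ CMP  NZCV=0000
4: · MOVLT
5: · ADDLE

EXEC = [1,2]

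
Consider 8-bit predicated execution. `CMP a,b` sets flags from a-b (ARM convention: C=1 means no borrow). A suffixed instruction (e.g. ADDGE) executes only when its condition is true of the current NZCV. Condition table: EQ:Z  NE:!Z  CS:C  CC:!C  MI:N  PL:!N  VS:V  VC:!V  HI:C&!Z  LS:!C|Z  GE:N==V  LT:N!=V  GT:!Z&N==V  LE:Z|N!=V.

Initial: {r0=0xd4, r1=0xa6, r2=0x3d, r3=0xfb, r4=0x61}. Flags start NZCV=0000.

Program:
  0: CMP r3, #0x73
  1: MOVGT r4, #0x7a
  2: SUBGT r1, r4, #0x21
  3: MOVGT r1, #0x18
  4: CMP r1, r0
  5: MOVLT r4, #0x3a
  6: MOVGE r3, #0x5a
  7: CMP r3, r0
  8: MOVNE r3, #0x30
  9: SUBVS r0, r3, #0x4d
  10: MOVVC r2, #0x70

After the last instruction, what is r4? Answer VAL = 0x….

VAL = 0x3a

[0] flags=1010 → (cmp)
[1] flags=1010 GT?F → skip
[2] flags=1010 GT?F → skip
[3] flags=1010 GT?F → skip
[4] flags=1000 → (cmp)
[5] flags=1000 LT?T → r4=0x3a
[6] flags=1000 GE?F → skip
[7] flags=0010 → (cmp)
[8] flags=0010 NE?T → r3=0x30
[9] flags=0010 VS?F → skip
[10] flags=0010 VC?T → r2=0x70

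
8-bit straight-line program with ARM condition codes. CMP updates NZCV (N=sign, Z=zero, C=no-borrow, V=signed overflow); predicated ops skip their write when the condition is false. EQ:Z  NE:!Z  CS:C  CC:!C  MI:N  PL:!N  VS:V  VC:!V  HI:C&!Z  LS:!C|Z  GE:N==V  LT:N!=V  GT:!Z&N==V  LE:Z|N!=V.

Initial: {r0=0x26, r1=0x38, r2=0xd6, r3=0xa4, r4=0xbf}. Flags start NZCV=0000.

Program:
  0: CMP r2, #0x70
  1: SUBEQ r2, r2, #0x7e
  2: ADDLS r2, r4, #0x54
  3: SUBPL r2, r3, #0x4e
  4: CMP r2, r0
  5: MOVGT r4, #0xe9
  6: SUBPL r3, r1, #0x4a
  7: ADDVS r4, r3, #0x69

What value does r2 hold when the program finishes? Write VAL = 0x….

0: ✓ CMP  NZCV=0011
1: · SUBEQ
2: · ADDLS
3: ✓ SUBPL  r2←0x56
4: ✓ CMP  NZCV=0010
5: ✓ MOVGT  r4←0xe9
6: ✓ SUBPL  r3←0xee
7: · ADDVS

VAL = 0x56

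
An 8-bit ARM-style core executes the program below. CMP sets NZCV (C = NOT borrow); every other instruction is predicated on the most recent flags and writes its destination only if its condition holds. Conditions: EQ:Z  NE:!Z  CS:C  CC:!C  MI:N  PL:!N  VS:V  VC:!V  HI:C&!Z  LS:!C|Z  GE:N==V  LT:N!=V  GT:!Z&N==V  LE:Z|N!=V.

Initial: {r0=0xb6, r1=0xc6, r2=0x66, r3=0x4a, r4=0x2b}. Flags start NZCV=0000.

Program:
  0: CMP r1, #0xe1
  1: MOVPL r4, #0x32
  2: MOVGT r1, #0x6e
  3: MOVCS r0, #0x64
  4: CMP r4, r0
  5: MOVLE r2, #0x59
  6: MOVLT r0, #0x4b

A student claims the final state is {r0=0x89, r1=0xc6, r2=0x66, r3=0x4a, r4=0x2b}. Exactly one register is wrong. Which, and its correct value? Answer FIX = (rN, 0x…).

[0] flags=1000 → (cmp)
[1] flags=1000 PL?F → skip
[2] flags=1000 GT?F → skip
[3] flags=1000 CS?F → skip
[4] flags=0000 → (cmp)
[5] flags=0000 LE?F → skip
[6] flags=0000 LT?F → skip

FIX = (r0, 0xb6)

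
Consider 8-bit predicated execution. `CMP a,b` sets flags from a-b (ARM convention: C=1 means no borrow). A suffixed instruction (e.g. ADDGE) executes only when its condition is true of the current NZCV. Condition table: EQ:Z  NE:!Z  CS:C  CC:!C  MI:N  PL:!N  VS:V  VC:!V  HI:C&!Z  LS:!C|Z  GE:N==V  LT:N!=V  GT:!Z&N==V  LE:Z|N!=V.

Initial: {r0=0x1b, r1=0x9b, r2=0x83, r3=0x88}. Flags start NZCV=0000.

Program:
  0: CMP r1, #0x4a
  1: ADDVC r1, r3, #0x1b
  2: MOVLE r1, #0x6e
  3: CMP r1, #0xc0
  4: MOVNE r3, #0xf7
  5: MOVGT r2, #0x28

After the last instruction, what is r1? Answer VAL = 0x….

0: ✓ CMP  NZCV=0011
1: · ADDVC
2: ✓ MOVLE  r1←0x6e
3: ✓ CMP  NZCV=1001
4: ✓ MOVNE  r3←0xf7
5: ✓ MOVGT  r2←0x28

VAL = 0x6e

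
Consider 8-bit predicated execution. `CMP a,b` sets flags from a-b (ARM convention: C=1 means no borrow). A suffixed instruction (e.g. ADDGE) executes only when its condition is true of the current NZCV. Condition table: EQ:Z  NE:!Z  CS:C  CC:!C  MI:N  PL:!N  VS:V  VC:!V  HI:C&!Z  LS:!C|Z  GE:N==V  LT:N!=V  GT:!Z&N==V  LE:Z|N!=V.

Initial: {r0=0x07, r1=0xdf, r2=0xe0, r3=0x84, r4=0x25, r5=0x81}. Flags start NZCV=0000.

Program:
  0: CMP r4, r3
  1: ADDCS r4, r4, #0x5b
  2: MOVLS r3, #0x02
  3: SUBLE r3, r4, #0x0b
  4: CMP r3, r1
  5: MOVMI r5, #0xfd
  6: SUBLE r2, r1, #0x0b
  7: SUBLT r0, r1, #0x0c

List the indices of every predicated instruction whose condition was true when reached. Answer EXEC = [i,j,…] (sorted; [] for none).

[0] flags=1001 → (cmp)
[1] flags=1001 CS?F → skip
[2] flags=1001 LS?T → r3=0x02
[3] flags=1001 LE?F → skip
[4] flags=0000 → (cmp)
[5] flags=0000 MI?F → skip
[6] flags=0000 LE?F → skip
[7] flags=0000 LT?F → skip

EXEC = [2]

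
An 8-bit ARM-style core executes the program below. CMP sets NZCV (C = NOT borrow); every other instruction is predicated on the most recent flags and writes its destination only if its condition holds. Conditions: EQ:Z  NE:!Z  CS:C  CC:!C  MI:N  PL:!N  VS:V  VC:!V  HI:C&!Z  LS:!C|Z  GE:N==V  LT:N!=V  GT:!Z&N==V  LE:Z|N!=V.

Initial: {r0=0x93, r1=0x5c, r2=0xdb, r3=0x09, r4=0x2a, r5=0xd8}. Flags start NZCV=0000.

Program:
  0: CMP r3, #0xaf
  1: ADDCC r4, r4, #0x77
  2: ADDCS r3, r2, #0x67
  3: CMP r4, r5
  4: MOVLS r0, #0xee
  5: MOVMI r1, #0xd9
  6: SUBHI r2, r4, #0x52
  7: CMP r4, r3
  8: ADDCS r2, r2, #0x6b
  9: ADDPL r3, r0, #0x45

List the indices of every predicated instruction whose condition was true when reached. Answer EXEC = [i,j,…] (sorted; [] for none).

0: ✓ CMP  NZCV=0000
1: ✓ ADDCC  r4←0xa1
2: · ADDCS
3: ✓ CMP  NZCV=1000
4: ✓ MOVLS  r0←0xee
5: ✓ MOVMI  r1←0xd9
6: · SUBHI
7: ✓ CMP  NZCV=1010
8: ✓ ADDCS  r2←0x46
9: · ADDPL

EXEC = [1,4,5,8]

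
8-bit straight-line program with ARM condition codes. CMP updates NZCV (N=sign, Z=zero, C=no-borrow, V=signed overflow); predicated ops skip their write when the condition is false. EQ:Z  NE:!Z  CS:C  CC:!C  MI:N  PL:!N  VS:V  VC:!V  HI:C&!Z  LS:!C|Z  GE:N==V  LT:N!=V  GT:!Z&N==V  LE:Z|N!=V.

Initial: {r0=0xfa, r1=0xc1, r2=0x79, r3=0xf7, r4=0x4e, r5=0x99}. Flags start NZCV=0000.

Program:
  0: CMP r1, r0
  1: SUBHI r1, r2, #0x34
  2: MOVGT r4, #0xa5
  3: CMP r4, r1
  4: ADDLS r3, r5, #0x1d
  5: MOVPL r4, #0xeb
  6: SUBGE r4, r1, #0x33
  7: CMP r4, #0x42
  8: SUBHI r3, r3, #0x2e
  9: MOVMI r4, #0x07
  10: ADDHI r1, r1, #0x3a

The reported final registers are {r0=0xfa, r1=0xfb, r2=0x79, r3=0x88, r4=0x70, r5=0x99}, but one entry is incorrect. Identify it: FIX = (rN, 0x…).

[0] flags=1000 → (cmp)
[1] flags=1000 HI?F → skip
[2] flags=1000 GT?F → skip
[3] flags=1001 → (cmp)
[4] flags=1001 LS?T → r3=0xb6
[5] flags=1001 PL?F → skip
[6] flags=1001 GE?T → r4=0x8e
[7] flags=0011 → (cmp)
[8] flags=0011 HI?T → r3=0x88
[9] flags=0011 MI?F → skip
[10] flags=0011 HI?T → r1=0xfb

FIX = (r4, 0x8e)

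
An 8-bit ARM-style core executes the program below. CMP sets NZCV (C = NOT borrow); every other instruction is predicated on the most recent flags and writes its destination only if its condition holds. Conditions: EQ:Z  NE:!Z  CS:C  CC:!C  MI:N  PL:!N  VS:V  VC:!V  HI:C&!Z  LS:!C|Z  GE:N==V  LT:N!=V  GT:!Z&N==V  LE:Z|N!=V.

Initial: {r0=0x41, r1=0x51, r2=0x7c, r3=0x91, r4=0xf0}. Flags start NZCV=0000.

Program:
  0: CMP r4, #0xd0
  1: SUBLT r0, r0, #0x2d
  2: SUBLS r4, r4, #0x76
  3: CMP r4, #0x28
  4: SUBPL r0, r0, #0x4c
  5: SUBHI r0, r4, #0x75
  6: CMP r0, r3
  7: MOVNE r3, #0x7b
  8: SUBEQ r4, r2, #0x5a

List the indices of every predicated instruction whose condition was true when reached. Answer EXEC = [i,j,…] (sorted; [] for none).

0: ✓ CMP  NZCV=0010
1: · SUBLT
2: · SUBLS
3: ✓ CMP  NZCV=1010
4: · SUBPL
5: ✓ SUBHI  r0←0x7b
6: ✓ CMP  NZCV=1001
7: ✓ MOVNE  r3←0x7b
8: · SUBEQ

EXEC = [5,7]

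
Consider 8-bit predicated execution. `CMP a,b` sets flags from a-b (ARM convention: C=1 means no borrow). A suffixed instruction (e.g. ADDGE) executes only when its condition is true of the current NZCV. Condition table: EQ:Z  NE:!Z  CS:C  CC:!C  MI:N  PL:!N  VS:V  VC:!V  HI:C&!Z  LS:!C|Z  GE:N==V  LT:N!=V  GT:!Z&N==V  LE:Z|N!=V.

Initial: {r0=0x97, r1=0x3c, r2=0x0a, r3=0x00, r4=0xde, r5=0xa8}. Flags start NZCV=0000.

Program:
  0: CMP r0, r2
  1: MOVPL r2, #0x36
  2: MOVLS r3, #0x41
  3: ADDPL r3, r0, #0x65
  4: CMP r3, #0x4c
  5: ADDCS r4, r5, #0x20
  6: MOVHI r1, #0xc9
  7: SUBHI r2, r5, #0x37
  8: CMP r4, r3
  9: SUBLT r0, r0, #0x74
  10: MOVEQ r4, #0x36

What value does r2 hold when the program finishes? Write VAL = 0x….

VAL = 0x0a

0: ✓ CMP  NZCV=1010
1: · MOVPL
2: · MOVLS
3: · ADDPL
4: ✓ CMP  NZCV=1000
5: · ADDCS
6: · MOVHI
7: · SUBHI
8: ✓ CMP  NZCV=1010
9: ✓ SUBLT  r0←0x23
10: · MOVEQ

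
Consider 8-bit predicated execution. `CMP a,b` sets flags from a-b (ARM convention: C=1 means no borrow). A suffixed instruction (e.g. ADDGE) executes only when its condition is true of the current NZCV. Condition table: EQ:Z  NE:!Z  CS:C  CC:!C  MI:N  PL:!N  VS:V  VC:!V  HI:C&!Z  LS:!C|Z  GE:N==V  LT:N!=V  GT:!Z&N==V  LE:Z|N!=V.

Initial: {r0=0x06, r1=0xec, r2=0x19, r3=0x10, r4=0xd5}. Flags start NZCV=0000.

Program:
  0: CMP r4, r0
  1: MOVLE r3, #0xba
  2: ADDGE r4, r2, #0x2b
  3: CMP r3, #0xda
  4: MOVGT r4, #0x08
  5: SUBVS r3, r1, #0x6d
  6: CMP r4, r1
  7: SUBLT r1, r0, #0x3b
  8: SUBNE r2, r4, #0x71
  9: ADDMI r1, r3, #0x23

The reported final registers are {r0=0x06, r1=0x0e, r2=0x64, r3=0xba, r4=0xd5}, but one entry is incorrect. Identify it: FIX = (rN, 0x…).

FIX = (r1, 0xdd)

0: ✓ CMP  NZCV=1010
1: ✓ MOVLE  r3←0xba
2: · ADDGE
3: ✓ CMP  NZCV=1000
4: · MOVGT
5: · SUBVS
6: ✓ CMP  NZCV=1000
7: ✓ SUBLT  r1←0xcb
8: ✓ SUBNE  r2←0x64
9: ✓ ADDMI  r1←0xdd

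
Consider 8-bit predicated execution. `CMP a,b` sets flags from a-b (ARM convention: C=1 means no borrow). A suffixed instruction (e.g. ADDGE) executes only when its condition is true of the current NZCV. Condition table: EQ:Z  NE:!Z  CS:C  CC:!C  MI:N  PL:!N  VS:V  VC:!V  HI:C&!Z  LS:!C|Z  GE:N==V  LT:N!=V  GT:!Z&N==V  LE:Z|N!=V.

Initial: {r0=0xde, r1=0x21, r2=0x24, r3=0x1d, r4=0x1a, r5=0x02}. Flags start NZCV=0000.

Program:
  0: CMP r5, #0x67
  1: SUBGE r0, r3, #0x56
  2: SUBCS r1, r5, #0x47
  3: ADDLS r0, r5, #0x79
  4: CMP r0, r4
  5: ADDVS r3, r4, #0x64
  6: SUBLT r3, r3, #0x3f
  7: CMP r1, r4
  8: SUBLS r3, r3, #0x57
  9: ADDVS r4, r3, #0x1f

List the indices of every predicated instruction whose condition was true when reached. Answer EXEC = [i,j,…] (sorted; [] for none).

EXEC = [3]

[0] flags=1000 → (cmp)
[1] flags=1000 GE?F → skip
[2] flags=1000 CS?F → skip
[3] flags=1000 LS?T → r0=0x7b
[4] flags=0010 → (cmp)
[5] flags=0010 VS?F → skip
[6] flags=0010 LT?F → skip
[7] flags=0010 → (cmp)
[8] flags=0010 LS?F → skip
[9] flags=0010 VS?F → skip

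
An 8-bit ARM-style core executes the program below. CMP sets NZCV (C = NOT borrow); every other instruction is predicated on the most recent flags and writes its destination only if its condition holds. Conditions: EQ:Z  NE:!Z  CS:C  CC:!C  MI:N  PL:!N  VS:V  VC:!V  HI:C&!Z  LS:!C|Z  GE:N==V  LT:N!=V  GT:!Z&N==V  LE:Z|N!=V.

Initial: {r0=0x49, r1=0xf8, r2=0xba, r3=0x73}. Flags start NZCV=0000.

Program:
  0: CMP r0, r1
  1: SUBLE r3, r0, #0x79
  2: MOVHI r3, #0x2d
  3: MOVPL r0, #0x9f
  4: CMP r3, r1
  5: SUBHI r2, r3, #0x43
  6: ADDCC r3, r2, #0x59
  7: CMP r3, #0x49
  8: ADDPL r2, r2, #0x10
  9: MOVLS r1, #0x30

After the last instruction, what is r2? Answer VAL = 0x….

0: ✓ CMP  NZCV=0000
1: · SUBLE
2: · MOVHI
3: ✓ MOVPL  r0←0x9f
4: ✓ CMP  NZCV=0000
5: · SUBHI
6: ✓ ADDCC  r3←0x13
7: ✓ CMP  NZCV=1000
8: · ADDPL
9: ✓ MOVLS  r1←0x30

VAL = 0xba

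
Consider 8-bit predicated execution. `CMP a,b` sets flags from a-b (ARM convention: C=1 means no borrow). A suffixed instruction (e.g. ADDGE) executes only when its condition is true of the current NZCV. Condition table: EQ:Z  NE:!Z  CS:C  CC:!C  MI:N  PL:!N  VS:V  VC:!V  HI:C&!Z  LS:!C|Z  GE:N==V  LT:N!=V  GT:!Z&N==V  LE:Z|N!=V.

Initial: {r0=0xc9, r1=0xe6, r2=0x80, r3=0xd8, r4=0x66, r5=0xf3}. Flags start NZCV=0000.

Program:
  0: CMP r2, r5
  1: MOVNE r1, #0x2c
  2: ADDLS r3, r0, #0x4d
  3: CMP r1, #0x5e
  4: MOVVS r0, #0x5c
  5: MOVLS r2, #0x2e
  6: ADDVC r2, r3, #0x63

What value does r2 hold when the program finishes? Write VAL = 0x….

[0] flags=1000 → (cmp)
[1] flags=1000 NE?T → r1=0x2c
[2] flags=1000 LS?T → r3=0x16
[3] flags=1000 → (cmp)
[4] flags=1000 VS?F → skip
[5] flags=1000 LS?T → r2=0x2e
[6] flags=1000 VC?T → r2=0x79

VAL = 0x79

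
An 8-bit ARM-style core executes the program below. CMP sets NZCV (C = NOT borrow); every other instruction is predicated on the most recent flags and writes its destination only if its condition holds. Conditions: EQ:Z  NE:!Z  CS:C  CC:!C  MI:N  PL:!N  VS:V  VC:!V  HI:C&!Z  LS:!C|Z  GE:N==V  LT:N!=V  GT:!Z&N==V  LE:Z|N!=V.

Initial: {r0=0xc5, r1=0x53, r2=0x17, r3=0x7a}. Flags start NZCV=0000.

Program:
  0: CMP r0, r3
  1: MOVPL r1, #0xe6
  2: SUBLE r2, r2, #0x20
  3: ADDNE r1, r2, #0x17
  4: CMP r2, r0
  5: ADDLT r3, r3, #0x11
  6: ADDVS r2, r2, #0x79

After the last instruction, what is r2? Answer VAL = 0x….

0: ✓ CMP  NZCV=0011
1: ✓ MOVPL  r1←0xe6
2: ✓ SUBLE  r2←0xf7
3: ✓ ADDNE  r1←0x0e
4: ✓ CMP  NZCV=0010
5: · ADDLT
6: · ADDVS

VAL = 0xf7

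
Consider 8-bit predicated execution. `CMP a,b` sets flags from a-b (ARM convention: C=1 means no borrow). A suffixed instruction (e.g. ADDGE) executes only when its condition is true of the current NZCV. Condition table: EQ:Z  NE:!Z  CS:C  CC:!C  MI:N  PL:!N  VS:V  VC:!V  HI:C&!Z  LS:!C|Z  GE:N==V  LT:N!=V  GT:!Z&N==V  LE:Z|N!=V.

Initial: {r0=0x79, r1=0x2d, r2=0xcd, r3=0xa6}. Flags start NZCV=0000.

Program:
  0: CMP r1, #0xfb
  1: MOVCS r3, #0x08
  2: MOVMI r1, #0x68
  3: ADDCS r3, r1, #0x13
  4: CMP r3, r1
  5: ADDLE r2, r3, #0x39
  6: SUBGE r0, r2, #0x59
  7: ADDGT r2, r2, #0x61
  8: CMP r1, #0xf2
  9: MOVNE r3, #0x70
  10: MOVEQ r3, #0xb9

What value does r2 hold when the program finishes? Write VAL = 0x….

VAL = 0xdf

0: ✓ CMP  NZCV=0000
1: · MOVCS
2: · MOVMI
3: · ADDCS
4: ✓ CMP  NZCV=0011
5: ✓ ADDLE  r2←0xdf
6: · SUBGE
7: · ADDGT
8: ✓ CMP  NZCV=0000
9: ✓ MOVNE  r3←0x70
10: · MOVEQ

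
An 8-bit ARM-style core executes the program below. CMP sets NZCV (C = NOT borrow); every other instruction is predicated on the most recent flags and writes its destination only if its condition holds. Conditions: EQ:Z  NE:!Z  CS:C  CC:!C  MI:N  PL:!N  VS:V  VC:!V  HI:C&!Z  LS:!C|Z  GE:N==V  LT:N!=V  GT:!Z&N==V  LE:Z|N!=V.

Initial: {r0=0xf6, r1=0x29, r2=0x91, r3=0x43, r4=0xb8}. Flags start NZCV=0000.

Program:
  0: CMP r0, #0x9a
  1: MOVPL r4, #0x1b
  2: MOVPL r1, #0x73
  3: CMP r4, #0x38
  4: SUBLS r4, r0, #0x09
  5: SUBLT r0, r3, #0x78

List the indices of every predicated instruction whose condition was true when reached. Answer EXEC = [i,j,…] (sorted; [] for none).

[0] flags=0010 → (cmp)
[1] flags=0010 PL?T → r4=0x1b
[2] flags=0010 PL?T → r1=0x73
[3] flags=1000 → (cmp)
[4] flags=1000 LS?T → r4=0xed
[5] flags=1000 LT?T → r0=0xcb

EXEC = [1,2,4,5]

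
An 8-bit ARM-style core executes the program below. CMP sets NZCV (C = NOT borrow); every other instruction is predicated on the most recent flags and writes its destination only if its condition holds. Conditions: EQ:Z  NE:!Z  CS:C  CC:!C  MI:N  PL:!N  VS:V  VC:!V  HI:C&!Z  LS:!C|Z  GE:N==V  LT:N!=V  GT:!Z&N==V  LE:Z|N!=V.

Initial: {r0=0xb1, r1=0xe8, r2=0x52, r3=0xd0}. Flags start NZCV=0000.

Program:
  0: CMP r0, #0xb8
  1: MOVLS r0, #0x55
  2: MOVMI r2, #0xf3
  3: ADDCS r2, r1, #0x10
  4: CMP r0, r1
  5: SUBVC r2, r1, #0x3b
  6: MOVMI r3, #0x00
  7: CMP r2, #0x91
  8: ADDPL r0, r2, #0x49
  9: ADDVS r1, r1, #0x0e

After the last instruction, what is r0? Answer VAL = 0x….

0: ✓ CMP  NZCV=1000
1: ✓ MOVLS  r0←0x55
2: ✓ MOVMI  r2←0xf3
3: · ADDCS
4: ✓ CMP  NZCV=0000
5: ✓ SUBVC  r2←0xad
6: · MOVMI
7: ✓ CMP  NZCV=0010
8: ✓ ADDPL  r0←0xf6
9: · ADDVS

VAL = 0xf6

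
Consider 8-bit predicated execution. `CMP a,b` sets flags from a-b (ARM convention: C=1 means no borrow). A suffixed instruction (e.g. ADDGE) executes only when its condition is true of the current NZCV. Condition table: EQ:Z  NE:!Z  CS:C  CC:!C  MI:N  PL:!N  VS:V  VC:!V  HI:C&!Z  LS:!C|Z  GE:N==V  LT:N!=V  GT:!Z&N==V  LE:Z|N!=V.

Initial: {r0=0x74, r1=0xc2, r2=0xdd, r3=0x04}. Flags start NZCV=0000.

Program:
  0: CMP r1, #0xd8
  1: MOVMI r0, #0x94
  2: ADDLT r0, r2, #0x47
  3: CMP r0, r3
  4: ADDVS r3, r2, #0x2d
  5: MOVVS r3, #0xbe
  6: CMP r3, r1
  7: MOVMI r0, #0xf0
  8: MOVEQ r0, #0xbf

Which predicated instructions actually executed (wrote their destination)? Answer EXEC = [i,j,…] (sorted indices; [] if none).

[0] flags=1000 → (cmp)
[1] flags=1000 MI?T → r0=0x94
[2] flags=1000 LT?T → r0=0x24
[3] flags=0010 → (cmp)
[4] flags=0010 VS?F → skip
[5] flags=0010 VS?F → skip
[6] flags=0000 → (cmp)
[7] flags=0000 MI?F → skip
[8] flags=0000 EQ?F → skip

EXEC = [1,2]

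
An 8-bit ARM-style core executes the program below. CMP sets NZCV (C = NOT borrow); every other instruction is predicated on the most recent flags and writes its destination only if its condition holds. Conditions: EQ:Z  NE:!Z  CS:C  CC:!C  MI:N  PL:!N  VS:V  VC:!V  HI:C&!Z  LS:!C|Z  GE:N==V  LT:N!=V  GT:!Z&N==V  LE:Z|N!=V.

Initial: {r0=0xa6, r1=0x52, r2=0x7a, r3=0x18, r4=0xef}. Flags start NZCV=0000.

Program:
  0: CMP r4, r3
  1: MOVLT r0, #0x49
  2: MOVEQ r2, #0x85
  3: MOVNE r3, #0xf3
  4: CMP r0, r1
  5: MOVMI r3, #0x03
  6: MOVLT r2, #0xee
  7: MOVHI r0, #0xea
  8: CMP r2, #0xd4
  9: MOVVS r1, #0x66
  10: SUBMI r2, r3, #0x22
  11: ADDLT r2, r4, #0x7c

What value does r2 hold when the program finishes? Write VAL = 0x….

VAL = 0xee

0: ✓ CMP  NZCV=1010
1: ✓ MOVLT  r0←0x49
2: · MOVEQ
3: ✓ MOVNE  r3←0xf3
4: ✓ CMP  NZCV=1000
5: ✓ MOVMI  r3←0x03
6: ✓ MOVLT  r2←0xee
7: · MOVHI
8: ✓ CMP  NZCV=0010
9: · MOVVS
10: · SUBMI
11: · ADDLT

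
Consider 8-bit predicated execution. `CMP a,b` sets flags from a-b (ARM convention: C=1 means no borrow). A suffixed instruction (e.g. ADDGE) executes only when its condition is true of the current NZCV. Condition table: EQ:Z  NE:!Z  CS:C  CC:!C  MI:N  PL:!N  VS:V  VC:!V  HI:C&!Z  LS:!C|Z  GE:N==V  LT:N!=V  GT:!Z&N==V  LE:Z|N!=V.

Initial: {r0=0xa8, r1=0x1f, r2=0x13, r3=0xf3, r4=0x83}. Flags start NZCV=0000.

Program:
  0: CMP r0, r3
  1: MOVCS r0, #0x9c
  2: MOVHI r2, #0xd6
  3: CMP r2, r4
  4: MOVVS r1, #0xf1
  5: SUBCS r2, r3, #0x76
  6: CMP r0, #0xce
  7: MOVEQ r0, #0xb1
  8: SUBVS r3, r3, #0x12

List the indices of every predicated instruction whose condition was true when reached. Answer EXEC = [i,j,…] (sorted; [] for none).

[0] flags=1000 → (cmp)
[1] flags=1000 CS?F → skip
[2] flags=1000 HI?F → skip
[3] flags=1001 → (cmp)
[4] flags=1001 VS?T → r1=0xf1
[5] flags=1001 CS?F → skip
[6] flags=1000 → (cmp)
[7] flags=1000 EQ?F → skip
[8] flags=1000 VS?F → skip

EXEC = [4]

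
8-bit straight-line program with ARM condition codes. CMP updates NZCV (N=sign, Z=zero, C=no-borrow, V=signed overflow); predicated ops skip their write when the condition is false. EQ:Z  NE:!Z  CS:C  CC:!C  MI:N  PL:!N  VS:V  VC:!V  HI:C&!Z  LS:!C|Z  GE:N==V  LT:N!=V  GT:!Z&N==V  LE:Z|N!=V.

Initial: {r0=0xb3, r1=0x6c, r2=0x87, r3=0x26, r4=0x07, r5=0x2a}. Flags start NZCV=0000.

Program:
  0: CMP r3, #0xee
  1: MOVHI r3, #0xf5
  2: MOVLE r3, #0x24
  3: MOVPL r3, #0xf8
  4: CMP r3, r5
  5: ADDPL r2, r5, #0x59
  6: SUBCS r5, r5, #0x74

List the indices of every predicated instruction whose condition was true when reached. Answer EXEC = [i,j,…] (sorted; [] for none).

0: ✓ CMP  NZCV=0000
1: · MOVHI
2: · MOVLE
3: ✓ MOVPL  r3←0xf8
4: ✓ CMP  NZCV=1010
5: · ADDPL
6: ✓ SUBCS  r5←0xb6

EXEC = [3,6]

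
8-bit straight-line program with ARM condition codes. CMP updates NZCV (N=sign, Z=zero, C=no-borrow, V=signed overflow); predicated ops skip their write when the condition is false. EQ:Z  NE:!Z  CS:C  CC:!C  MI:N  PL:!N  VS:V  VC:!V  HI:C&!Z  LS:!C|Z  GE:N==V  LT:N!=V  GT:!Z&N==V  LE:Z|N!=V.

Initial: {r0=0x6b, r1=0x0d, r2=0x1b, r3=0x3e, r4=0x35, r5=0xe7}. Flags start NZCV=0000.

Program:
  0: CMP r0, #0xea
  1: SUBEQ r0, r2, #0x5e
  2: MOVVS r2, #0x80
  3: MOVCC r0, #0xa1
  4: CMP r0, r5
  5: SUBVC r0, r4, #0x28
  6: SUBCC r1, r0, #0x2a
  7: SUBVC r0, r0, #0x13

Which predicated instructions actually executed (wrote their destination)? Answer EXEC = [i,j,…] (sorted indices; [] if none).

[0] flags=1001 → (cmp)
[1] flags=1001 EQ?F → skip
[2] flags=1001 VS?T → r2=0x80
[3] flags=1001 CC?T → r0=0xa1
[4] flags=1000 → (cmp)
[5] flags=1000 VC?T → r0=0x0d
[6] flags=1000 CC?T → r1=0xe3
[7] flags=1000 VC?T → r0=0xfa

EXEC = [2,3,5,6,7]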